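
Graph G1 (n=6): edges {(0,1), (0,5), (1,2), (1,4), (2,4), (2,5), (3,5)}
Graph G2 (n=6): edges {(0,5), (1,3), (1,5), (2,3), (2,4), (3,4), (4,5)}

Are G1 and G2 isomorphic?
Yes, isomorphic

The graphs are isomorphic.
One valid mapping φ: V(G1) → V(G2): 0→1, 1→3, 2→4, 3→0, 4→2, 5→5

Verify φ preserves adjacency — for each edge of G1, its image is an edge of G2:
  (0,1) → (φ(0),φ(1)) = (1,3) ∈ E(G2) ✓
  (0,5) → (φ(0),φ(5)) = (1,5) ∈ E(G2) ✓
  (1,2) → (φ(1),φ(2)) = (3,4) ∈ E(G2) ✓
  (1,4) → (φ(1),φ(4)) = (2,3) ∈ E(G2) ✓
  (2,4) → (φ(2),φ(4)) = (2,4) ∈ E(G2) ✓
  (2,5) → (φ(2),φ(5)) = (4,5) ∈ E(G2) ✓
  (3,5) → (φ(3),φ(5)) = (0,5) ∈ E(G2) ✓
All 7 edges of G1 map to edges of G2, and |E(G1)| = |E(G2)| = 7, so φ is a bijection on edges as well as vertices. Hence G1 ≅ G2.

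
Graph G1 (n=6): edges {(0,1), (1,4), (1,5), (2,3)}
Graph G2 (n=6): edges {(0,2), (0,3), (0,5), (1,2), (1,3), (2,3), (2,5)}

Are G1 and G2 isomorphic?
No, not isomorphic

The graphs are NOT isomorphic.

Degrees in G1: deg(0)=1, deg(1)=3, deg(2)=1, deg(3)=1, deg(4)=1, deg(5)=1.
Sorted degree sequence of G1: [3, 1, 1, 1, 1, 1].
Degrees in G2: deg(0)=3, deg(1)=2, deg(2)=4, deg(3)=3, deg(4)=0, deg(5)=2.
Sorted degree sequence of G2: [4, 3, 3, 2, 2, 0].
The (sorted) degree sequence is an isomorphism invariant, so since G1 and G2 have different degree sequences they cannot be isomorphic.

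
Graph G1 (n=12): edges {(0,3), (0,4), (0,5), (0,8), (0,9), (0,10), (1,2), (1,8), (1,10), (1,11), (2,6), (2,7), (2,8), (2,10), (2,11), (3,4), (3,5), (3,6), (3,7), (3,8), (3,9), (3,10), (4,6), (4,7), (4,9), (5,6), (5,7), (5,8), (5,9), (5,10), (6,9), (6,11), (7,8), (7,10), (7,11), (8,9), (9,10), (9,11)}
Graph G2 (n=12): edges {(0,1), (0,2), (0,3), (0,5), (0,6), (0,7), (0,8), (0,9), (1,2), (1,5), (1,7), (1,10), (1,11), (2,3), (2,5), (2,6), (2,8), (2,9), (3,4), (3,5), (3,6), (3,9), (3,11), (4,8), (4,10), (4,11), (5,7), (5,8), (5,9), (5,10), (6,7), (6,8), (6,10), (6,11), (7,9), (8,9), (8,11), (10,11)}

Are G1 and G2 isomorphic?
Yes, isomorphic

The graphs are isomorphic.
One valid mapping φ: V(G1) → V(G2): 0→9, 1→4, 2→11, 3→0, 4→7, 5→2, 6→1, 7→6, 8→8, 9→5, 10→3, 11→10

Verify φ preserves adjacency — for each edge of G1, its image is an edge of G2:
  (0,3) → (φ(0),φ(3)) = (0,9) ∈ E(G2) ✓
  (0,4) → (φ(0),φ(4)) = (7,9) ∈ E(G2) ✓
  (0,5) → (φ(0),φ(5)) = (2,9) ∈ E(G2) ✓
  (0,8) → (φ(0),φ(8)) = (8,9) ∈ E(G2) ✓
  (0,9) → (φ(0),φ(9)) = (5,9) ∈ E(G2) ✓
  (0,10) → (φ(0),φ(10)) = (3,9) ∈ E(G2) ✓
  (1,2) → (φ(1),φ(2)) = (4,11) ∈ E(G2) ✓
  (1,8) → (φ(1),φ(8)) = (4,8) ∈ E(G2) ✓
  (1,10) → (φ(1),φ(10)) = (3,4) ∈ E(G2) ✓
  (1,11) → (φ(1),φ(11)) = (4,10) ∈ E(G2) ✓
  (2,6) → (φ(2),φ(6)) = (1,11) ∈ E(G2) ✓
  (2,7) → (φ(2),φ(7)) = (6,11) ∈ E(G2) ✓
  (2,8) → (φ(2),φ(8)) = (8,11) ∈ E(G2) ✓
  (2,10) → (φ(2),φ(10)) = (3,11) ∈ E(G2) ✓
  (2,11) → (φ(2),φ(11)) = (10,11) ∈ E(G2) ✓
  (3,4) → (φ(3),φ(4)) = (0,7) ∈ E(G2) ✓
  (3,5) → (φ(3),φ(5)) = (0,2) ∈ E(G2) ✓
  (3,6) → (φ(3),φ(6)) = (0,1) ∈ E(G2) ✓
  (3,7) → (φ(3),φ(7)) = (0,6) ∈ E(G2) ✓
  (3,8) → (φ(3),φ(8)) = (0,8) ∈ E(G2) ✓
  (3,9) → (φ(3),φ(9)) = (0,5) ∈ E(G2) ✓
  (3,10) → (φ(3),φ(10)) = (0,3) ∈ E(G2) ✓
  (4,6) → (φ(4),φ(6)) = (1,7) ∈ E(G2) ✓
  (4,7) → (φ(4),φ(7)) = (6,7) ∈ E(G2) ✓
  (4,9) → (φ(4),φ(9)) = (5,7) ∈ E(G2) ✓
  (5,6) → (φ(5),φ(6)) = (1,2) ∈ E(G2) ✓
  (5,7) → (φ(5),φ(7)) = (2,6) ∈ E(G2) ✓
  (5,8) → (φ(5),φ(8)) = (2,8) ∈ E(G2) ✓
  (5,9) → (φ(5),φ(9)) = (2,5) ∈ E(G2) ✓
  (5,10) → (φ(5),φ(10)) = (2,3) ∈ E(G2) ✓
  (6,9) → (φ(6),φ(9)) = (1,5) ∈ E(G2) ✓
  (6,11) → (φ(6),φ(11)) = (1,10) ∈ E(G2) ✓
  (7,8) → (φ(7),φ(8)) = (6,8) ∈ E(G2) ✓
  (7,10) → (φ(7),φ(10)) = (3,6) ∈ E(G2) ✓
  (7,11) → (φ(7),φ(11)) = (6,10) ∈ E(G2) ✓
  (8,9) → (φ(8),φ(9)) = (5,8) ∈ E(G2) ✓
  (9,10) → (φ(9),φ(10)) = (3,5) ∈ E(G2) ✓
  (9,11) → (φ(9),φ(11)) = (5,10) ∈ E(G2) ✓
All 38 edges of G1 map to edges of G2, and |E(G1)| = |E(G2)| = 38, so φ is a bijection on edges as well as vertices. Hence G1 ≅ G2.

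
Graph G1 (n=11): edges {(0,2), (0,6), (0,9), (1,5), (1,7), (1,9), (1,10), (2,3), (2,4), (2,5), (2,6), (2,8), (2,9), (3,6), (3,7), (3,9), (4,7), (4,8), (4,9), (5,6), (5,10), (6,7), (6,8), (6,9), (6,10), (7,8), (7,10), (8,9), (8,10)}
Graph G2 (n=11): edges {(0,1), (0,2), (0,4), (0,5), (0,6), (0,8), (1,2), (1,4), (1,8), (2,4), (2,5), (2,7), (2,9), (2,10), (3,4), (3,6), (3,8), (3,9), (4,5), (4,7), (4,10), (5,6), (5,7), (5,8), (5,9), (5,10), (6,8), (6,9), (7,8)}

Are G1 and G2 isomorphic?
Yes, isomorphic

The graphs are isomorphic.
One valid mapping φ: V(G1) → V(G2): 0→10, 1→3, 2→2, 3→7, 4→1, 5→9, 6→5, 7→8, 8→0, 9→4, 10→6

Verify φ preserves adjacency — for each edge of G1, its image is an edge of G2:
  (0,2) → (φ(0),φ(2)) = (2,10) ∈ E(G2) ✓
  (0,6) → (φ(0),φ(6)) = (5,10) ∈ E(G2) ✓
  (0,9) → (φ(0),φ(9)) = (4,10) ∈ E(G2) ✓
  (1,5) → (φ(1),φ(5)) = (3,9) ∈ E(G2) ✓
  (1,7) → (φ(1),φ(7)) = (3,8) ∈ E(G2) ✓
  (1,9) → (φ(1),φ(9)) = (3,4) ∈ E(G2) ✓
  (1,10) → (φ(1),φ(10)) = (3,6) ∈ E(G2) ✓
  (2,3) → (φ(2),φ(3)) = (2,7) ∈ E(G2) ✓
  (2,4) → (φ(2),φ(4)) = (1,2) ∈ E(G2) ✓
  (2,5) → (φ(2),φ(5)) = (2,9) ∈ E(G2) ✓
  (2,6) → (φ(2),φ(6)) = (2,5) ∈ E(G2) ✓
  (2,8) → (φ(2),φ(8)) = (0,2) ∈ E(G2) ✓
  (2,9) → (φ(2),φ(9)) = (2,4) ∈ E(G2) ✓
  (3,6) → (φ(3),φ(6)) = (5,7) ∈ E(G2) ✓
  (3,7) → (φ(3),φ(7)) = (7,8) ∈ E(G2) ✓
  (3,9) → (φ(3),φ(9)) = (4,7) ∈ E(G2) ✓
  (4,7) → (φ(4),φ(7)) = (1,8) ∈ E(G2) ✓
  (4,8) → (φ(4),φ(8)) = (0,1) ∈ E(G2) ✓
  (4,9) → (φ(4),φ(9)) = (1,4) ∈ E(G2) ✓
  (5,6) → (φ(5),φ(6)) = (5,9) ∈ E(G2) ✓
  (5,10) → (φ(5),φ(10)) = (6,9) ∈ E(G2) ✓
  (6,7) → (φ(6),φ(7)) = (5,8) ∈ E(G2) ✓
  (6,8) → (φ(6),φ(8)) = (0,5) ∈ E(G2) ✓
  (6,9) → (φ(6),φ(9)) = (4,5) ∈ E(G2) ✓
  (6,10) → (φ(6),φ(10)) = (5,6) ∈ E(G2) ✓
  (7,8) → (φ(7),φ(8)) = (0,8) ∈ E(G2) ✓
  (7,10) → (φ(7),φ(10)) = (6,8) ∈ E(G2) ✓
  (8,9) → (φ(8),φ(9)) = (0,4) ∈ E(G2) ✓
  (8,10) → (φ(8),φ(10)) = (0,6) ∈ E(G2) ✓
All 29 edges of G1 map to edges of G2, and |E(G1)| = |E(G2)| = 29, so φ is a bijection on edges as well as vertices. Hence G1 ≅ G2.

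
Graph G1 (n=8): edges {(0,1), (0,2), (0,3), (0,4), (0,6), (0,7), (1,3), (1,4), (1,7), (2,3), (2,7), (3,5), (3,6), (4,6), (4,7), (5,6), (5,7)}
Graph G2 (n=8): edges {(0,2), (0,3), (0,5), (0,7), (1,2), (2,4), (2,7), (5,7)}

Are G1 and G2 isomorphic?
No, not isomorphic

The graphs are NOT isomorphic.

Connected components of G1: 1 component(s) with vertex sets [[0, 1, 2, 3, 4, 5, 6, 7]], sizes [8].
Connected components of G2: 2 component(s) with vertex sets [[6], [0, 1, 2, 3, 4, 5, 7]], sizes [1, 7].
The number of connected components (and the multiset of component sizes) is an isomorphism invariant — an isomorphism maps each component of G1 bijectively onto a component of G2. Since G1 has 1 component(s) and G2 has 2, they cannot be isomorphic.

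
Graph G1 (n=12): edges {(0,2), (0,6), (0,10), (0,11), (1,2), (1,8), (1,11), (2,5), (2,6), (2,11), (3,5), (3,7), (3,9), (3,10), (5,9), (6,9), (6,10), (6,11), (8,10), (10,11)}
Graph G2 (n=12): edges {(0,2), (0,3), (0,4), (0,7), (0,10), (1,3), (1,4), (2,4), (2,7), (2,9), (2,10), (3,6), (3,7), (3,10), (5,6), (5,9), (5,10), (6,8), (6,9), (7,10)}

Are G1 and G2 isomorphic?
Yes, isomorphic

The graphs are isomorphic.
One valid mapping φ: V(G1) → V(G2): 0→7, 1→4, 2→2, 3→6, 4→11, 5→9, 6→10, 7→8, 8→1, 9→5, 10→3, 11→0

Verify φ preserves adjacency — for each edge of G1, its image is an edge of G2:
  (0,2) → (φ(0),φ(2)) = (2,7) ∈ E(G2) ✓
  (0,6) → (φ(0),φ(6)) = (7,10) ∈ E(G2) ✓
  (0,10) → (φ(0),φ(10)) = (3,7) ∈ E(G2) ✓
  (0,11) → (φ(0),φ(11)) = (0,7) ∈ E(G2) ✓
  (1,2) → (φ(1),φ(2)) = (2,4) ∈ E(G2) ✓
  (1,8) → (φ(1),φ(8)) = (1,4) ∈ E(G2) ✓
  (1,11) → (φ(1),φ(11)) = (0,4) ∈ E(G2) ✓
  (2,5) → (φ(2),φ(5)) = (2,9) ∈ E(G2) ✓
  (2,6) → (φ(2),φ(6)) = (2,10) ∈ E(G2) ✓
  (2,11) → (φ(2),φ(11)) = (0,2) ∈ E(G2) ✓
  (3,5) → (φ(3),φ(5)) = (6,9) ∈ E(G2) ✓
  (3,7) → (φ(3),φ(7)) = (6,8) ∈ E(G2) ✓
  (3,9) → (φ(3),φ(9)) = (5,6) ∈ E(G2) ✓
  (3,10) → (φ(3),φ(10)) = (3,6) ∈ E(G2) ✓
  (5,9) → (φ(5),φ(9)) = (5,9) ∈ E(G2) ✓
  (6,9) → (φ(6),φ(9)) = (5,10) ∈ E(G2) ✓
  (6,10) → (φ(6),φ(10)) = (3,10) ∈ E(G2) ✓
  (6,11) → (φ(6),φ(11)) = (0,10) ∈ E(G2) ✓
  (8,10) → (φ(8),φ(10)) = (1,3) ∈ E(G2) ✓
  (10,11) → (φ(10),φ(11)) = (0,3) ∈ E(G2) ✓
All 20 edges of G1 map to edges of G2, and |E(G1)| = |E(G2)| = 20, so φ is a bijection on edges as well as vertices. Hence G1 ≅ G2.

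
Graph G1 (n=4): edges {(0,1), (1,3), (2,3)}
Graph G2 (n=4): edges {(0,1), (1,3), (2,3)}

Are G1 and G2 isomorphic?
Yes, isomorphic

The graphs are isomorphic.
One valid mapping φ: V(G1) → V(G2): 0→2, 1→3, 2→0, 3→1

Verify φ preserves adjacency — for each edge of G1, its image is an edge of G2:
  (0,1) → (φ(0),φ(1)) = (2,3) ∈ E(G2) ✓
  (1,3) → (φ(1),φ(3)) = (1,3) ∈ E(G2) ✓
  (2,3) → (φ(2),φ(3)) = (0,1) ∈ E(G2) ✓
All 3 edges of G1 map to edges of G2, and |E(G1)| = |E(G2)| = 3, so φ is a bijection on edges as well as vertices. Hence G1 ≅ G2.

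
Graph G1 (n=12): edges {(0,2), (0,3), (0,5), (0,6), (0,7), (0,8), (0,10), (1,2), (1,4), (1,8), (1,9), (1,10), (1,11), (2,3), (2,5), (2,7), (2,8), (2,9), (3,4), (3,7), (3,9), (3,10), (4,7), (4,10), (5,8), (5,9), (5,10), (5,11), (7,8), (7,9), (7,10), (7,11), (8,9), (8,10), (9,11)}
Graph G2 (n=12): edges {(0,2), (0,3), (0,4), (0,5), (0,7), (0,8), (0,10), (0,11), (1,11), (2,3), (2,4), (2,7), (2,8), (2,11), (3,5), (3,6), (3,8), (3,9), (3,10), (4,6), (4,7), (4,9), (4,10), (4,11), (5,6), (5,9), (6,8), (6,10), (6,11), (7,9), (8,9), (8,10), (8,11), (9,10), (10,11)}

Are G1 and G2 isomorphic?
Yes, isomorphic

The graphs are isomorphic.
One valid mapping φ: V(G1) → V(G2): 0→11, 1→9, 2→8, 3→2, 4→7, 5→6, 6→1, 7→0, 8→10, 9→3, 10→4, 11→5

Verify φ preserves adjacency — for each edge of G1, its image is an edge of G2:
  (0,2) → (φ(0),φ(2)) = (8,11) ∈ E(G2) ✓
  (0,3) → (φ(0),φ(3)) = (2,11) ∈ E(G2) ✓
  (0,5) → (φ(0),φ(5)) = (6,11) ∈ E(G2) ✓
  (0,6) → (φ(0),φ(6)) = (1,11) ∈ E(G2) ✓
  (0,7) → (φ(0),φ(7)) = (0,11) ∈ E(G2) ✓
  (0,8) → (φ(0),φ(8)) = (10,11) ∈ E(G2) ✓
  (0,10) → (φ(0),φ(10)) = (4,11) ∈ E(G2) ✓
  (1,2) → (φ(1),φ(2)) = (8,9) ∈ E(G2) ✓
  (1,4) → (φ(1),φ(4)) = (7,9) ∈ E(G2) ✓
  (1,8) → (φ(1),φ(8)) = (9,10) ∈ E(G2) ✓
  (1,9) → (φ(1),φ(9)) = (3,9) ∈ E(G2) ✓
  (1,10) → (φ(1),φ(10)) = (4,9) ∈ E(G2) ✓
  (1,11) → (φ(1),φ(11)) = (5,9) ∈ E(G2) ✓
  (2,3) → (φ(2),φ(3)) = (2,8) ∈ E(G2) ✓
  (2,5) → (φ(2),φ(5)) = (6,8) ∈ E(G2) ✓
  (2,7) → (φ(2),φ(7)) = (0,8) ∈ E(G2) ✓
  (2,8) → (φ(2),φ(8)) = (8,10) ∈ E(G2) ✓
  (2,9) → (φ(2),φ(9)) = (3,8) ∈ E(G2) ✓
  (3,4) → (φ(3),φ(4)) = (2,7) ∈ E(G2) ✓
  (3,7) → (φ(3),φ(7)) = (0,2) ∈ E(G2) ✓
  (3,9) → (φ(3),φ(9)) = (2,3) ∈ E(G2) ✓
  (3,10) → (φ(3),φ(10)) = (2,4) ∈ E(G2) ✓
  (4,7) → (φ(4),φ(7)) = (0,7) ∈ E(G2) ✓
  (4,10) → (φ(4),φ(10)) = (4,7) ∈ E(G2) ✓
  (5,8) → (φ(5),φ(8)) = (6,10) ∈ E(G2) ✓
  (5,9) → (φ(5),φ(9)) = (3,6) ∈ E(G2) ✓
  (5,10) → (φ(5),φ(10)) = (4,6) ∈ E(G2) ✓
  (5,11) → (φ(5),φ(11)) = (5,6) ∈ E(G2) ✓
  (7,8) → (φ(7),φ(8)) = (0,10) ∈ E(G2) ✓
  (7,9) → (φ(7),φ(9)) = (0,3) ∈ E(G2) ✓
  (7,10) → (φ(7),φ(10)) = (0,4) ∈ E(G2) ✓
  (7,11) → (φ(7),φ(11)) = (0,5) ∈ E(G2) ✓
  (8,9) → (φ(8),φ(9)) = (3,10) ∈ E(G2) ✓
  (8,10) → (φ(8),φ(10)) = (4,10) ∈ E(G2) ✓
  (9,11) → (φ(9),φ(11)) = (3,5) ∈ E(G2) ✓
All 35 edges of G1 map to edges of G2, and |E(G1)| = |E(G2)| = 35, so φ is a bijection on edges as well as vertices. Hence G1 ≅ G2.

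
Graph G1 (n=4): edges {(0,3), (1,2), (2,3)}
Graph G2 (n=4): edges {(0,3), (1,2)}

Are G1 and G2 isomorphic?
No, not isomorphic

The graphs are NOT isomorphic.

Counting edges: G1 has 3 edge(s); G2 has 2 edge(s).
Edge count is an isomorphism invariant (a bijection on vertices induces a bijection on edges), so differing edge counts rule out isomorphism.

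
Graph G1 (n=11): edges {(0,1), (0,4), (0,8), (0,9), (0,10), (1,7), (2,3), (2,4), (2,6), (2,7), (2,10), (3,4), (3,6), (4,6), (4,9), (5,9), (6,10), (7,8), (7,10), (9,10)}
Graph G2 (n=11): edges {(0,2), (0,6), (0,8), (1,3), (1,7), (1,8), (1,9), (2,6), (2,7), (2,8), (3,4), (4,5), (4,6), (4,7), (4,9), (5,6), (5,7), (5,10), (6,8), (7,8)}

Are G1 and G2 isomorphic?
Yes, isomorphic

The graphs are isomorphic.
One valid mapping φ: V(G1) → V(G2): 0→4, 1→9, 2→8, 3→0, 4→6, 5→10, 6→2, 7→1, 8→3, 9→5, 10→7

Verify φ preserves adjacency — for each edge of G1, its image is an edge of G2:
  (0,1) → (φ(0),φ(1)) = (4,9) ∈ E(G2) ✓
  (0,4) → (φ(0),φ(4)) = (4,6) ∈ E(G2) ✓
  (0,8) → (φ(0),φ(8)) = (3,4) ∈ E(G2) ✓
  (0,9) → (φ(0),φ(9)) = (4,5) ∈ E(G2) ✓
  (0,10) → (φ(0),φ(10)) = (4,7) ∈ E(G2) ✓
  (1,7) → (φ(1),φ(7)) = (1,9) ∈ E(G2) ✓
  (2,3) → (φ(2),φ(3)) = (0,8) ∈ E(G2) ✓
  (2,4) → (φ(2),φ(4)) = (6,8) ∈ E(G2) ✓
  (2,6) → (φ(2),φ(6)) = (2,8) ∈ E(G2) ✓
  (2,7) → (φ(2),φ(7)) = (1,8) ∈ E(G2) ✓
  (2,10) → (φ(2),φ(10)) = (7,8) ∈ E(G2) ✓
  (3,4) → (φ(3),φ(4)) = (0,6) ∈ E(G2) ✓
  (3,6) → (φ(3),φ(6)) = (0,2) ∈ E(G2) ✓
  (4,6) → (φ(4),φ(6)) = (2,6) ∈ E(G2) ✓
  (4,9) → (φ(4),φ(9)) = (5,6) ∈ E(G2) ✓
  (5,9) → (φ(5),φ(9)) = (5,10) ∈ E(G2) ✓
  (6,10) → (φ(6),φ(10)) = (2,7) ∈ E(G2) ✓
  (7,8) → (φ(7),φ(8)) = (1,3) ∈ E(G2) ✓
  (7,10) → (φ(7),φ(10)) = (1,7) ∈ E(G2) ✓
  (9,10) → (φ(9),φ(10)) = (5,7) ∈ E(G2) ✓
All 20 edges of G1 map to edges of G2, and |E(G1)| = |E(G2)| = 20, so φ is a bijection on edges as well as vertices. Hence G1 ≅ G2.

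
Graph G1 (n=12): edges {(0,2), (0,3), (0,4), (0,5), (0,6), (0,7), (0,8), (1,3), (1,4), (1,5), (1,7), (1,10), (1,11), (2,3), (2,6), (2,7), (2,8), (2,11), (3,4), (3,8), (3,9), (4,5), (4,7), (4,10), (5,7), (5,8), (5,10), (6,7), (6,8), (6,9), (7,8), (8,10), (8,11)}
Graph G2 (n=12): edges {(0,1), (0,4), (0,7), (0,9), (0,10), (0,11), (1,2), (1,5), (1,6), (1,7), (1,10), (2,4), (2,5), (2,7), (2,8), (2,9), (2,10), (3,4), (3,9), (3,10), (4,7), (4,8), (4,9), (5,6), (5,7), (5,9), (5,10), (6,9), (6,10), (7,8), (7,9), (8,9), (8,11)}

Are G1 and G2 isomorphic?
Yes, isomorphic

The graphs are isomorphic.
One valid mapping φ: V(G1) → V(G2): 0→7, 1→10, 2→4, 3→0, 4→1, 5→5, 6→8, 7→2, 8→9, 9→11, 10→6, 11→3

Verify φ preserves adjacency — for each edge of G1, its image is an edge of G2:
  (0,2) → (φ(0),φ(2)) = (4,7) ∈ E(G2) ✓
  (0,3) → (φ(0),φ(3)) = (0,7) ∈ E(G2) ✓
  (0,4) → (φ(0),φ(4)) = (1,7) ∈ E(G2) ✓
  (0,5) → (φ(0),φ(5)) = (5,7) ∈ E(G2) ✓
  (0,6) → (φ(0),φ(6)) = (7,8) ∈ E(G2) ✓
  (0,7) → (φ(0),φ(7)) = (2,7) ∈ E(G2) ✓
  (0,8) → (φ(0),φ(8)) = (7,9) ∈ E(G2) ✓
  (1,3) → (φ(1),φ(3)) = (0,10) ∈ E(G2) ✓
  (1,4) → (φ(1),φ(4)) = (1,10) ∈ E(G2) ✓
  (1,5) → (φ(1),φ(5)) = (5,10) ∈ E(G2) ✓
  (1,7) → (φ(1),φ(7)) = (2,10) ∈ E(G2) ✓
  (1,10) → (φ(1),φ(10)) = (6,10) ∈ E(G2) ✓
  (1,11) → (φ(1),φ(11)) = (3,10) ∈ E(G2) ✓
  (2,3) → (φ(2),φ(3)) = (0,4) ∈ E(G2) ✓
  (2,6) → (φ(2),φ(6)) = (4,8) ∈ E(G2) ✓
  (2,7) → (φ(2),φ(7)) = (2,4) ∈ E(G2) ✓
  (2,8) → (φ(2),φ(8)) = (4,9) ∈ E(G2) ✓
  (2,11) → (φ(2),φ(11)) = (3,4) ∈ E(G2) ✓
  (3,4) → (φ(3),φ(4)) = (0,1) ∈ E(G2) ✓
  (3,8) → (φ(3),φ(8)) = (0,9) ∈ E(G2) ✓
  (3,9) → (φ(3),φ(9)) = (0,11) ∈ E(G2) ✓
  (4,5) → (φ(4),φ(5)) = (1,5) ∈ E(G2) ✓
  (4,7) → (φ(4),φ(7)) = (1,2) ∈ E(G2) ✓
  (4,10) → (φ(4),φ(10)) = (1,6) ∈ E(G2) ✓
  (5,7) → (φ(5),φ(7)) = (2,5) ∈ E(G2) ✓
  (5,8) → (φ(5),φ(8)) = (5,9) ∈ E(G2) ✓
  (5,10) → (φ(5),φ(10)) = (5,6) ∈ E(G2) ✓
  (6,7) → (φ(6),φ(7)) = (2,8) ∈ E(G2) ✓
  (6,8) → (φ(6),φ(8)) = (8,9) ∈ E(G2) ✓
  (6,9) → (φ(6),φ(9)) = (8,11) ∈ E(G2) ✓
  (7,8) → (φ(7),φ(8)) = (2,9) ∈ E(G2) ✓
  (8,10) → (φ(8),φ(10)) = (6,9) ∈ E(G2) ✓
  (8,11) → (φ(8),φ(11)) = (3,9) ∈ E(G2) ✓
All 33 edges of G1 map to edges of G2, and |E(G1)| = |E(G2)| = 33, so φ is a bijection on edges as well as vertices. Hence G1 ≅ G2.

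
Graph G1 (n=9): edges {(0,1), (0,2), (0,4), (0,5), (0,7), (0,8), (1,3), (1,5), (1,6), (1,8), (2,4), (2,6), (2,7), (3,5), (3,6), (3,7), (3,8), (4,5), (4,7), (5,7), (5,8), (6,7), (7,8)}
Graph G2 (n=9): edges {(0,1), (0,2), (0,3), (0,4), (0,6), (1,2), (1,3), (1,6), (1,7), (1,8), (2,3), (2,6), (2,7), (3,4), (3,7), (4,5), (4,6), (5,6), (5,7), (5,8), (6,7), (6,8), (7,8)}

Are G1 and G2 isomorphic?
Yes, isomorphic

The graphs are isomorphic.
One valid mapping φ: V(G1) → V(G2): 0→7, 1→3, 2→5, 3→0, 4→8, 5→1, 6→4, 7→6, 8→2

Verify φ preserves adjacency — for each edge of G1, its image is an edge of G2:
  (0,1) → (φ(0),φ(1)) = (3,7) ∈ E(G2) ✓
  (0,2) → (φ(0),φ(2)) = (5,7) ∈ E(G2) ✓
  (0,4) → (φ(0),φ(4)) = (7,8) ∈ E(G2) ✓
  (0,5) → (φ(0),φ(5)) = (1,7) ∈ E(G2) ✓
  (0,7) → (φ(0),φ(7)) = (6,7) ∈ E(G2) ✓
  (0,8) → (φ(0),φ(8)) = (2,7) ∈ E(G2) ✓
  (1,3) → (φ(1),φ(3)) = (0,3) ∈ E(G2) ✓
  (1,5) → (φ(1),φ(5)) = (1,3) ∈ E(G2) ✓
  (1,6) → (φ(1),φ(6)) = (3,4) ∈ E(G2) ✓
  (1,8) → (φ(1),φ(8)) = (2,3) ∈ E(G2) ✓
  (2,4) → (φ(2),φ(4)) = (5,8) ∈ E(G2) ✓
  (2,6) → (φ(2),φ(6)) = (4,5) ∈ E(G2) ✓
  (2,7) → (φ(2),φ(7)) = (5,6) ∈ E(G2) ✓
  (3,5) → (φ(3),φ(5)) = (0,1) ∈ E(G2) ✓
  (3,6) → (φ(3),φ(6)) = (0,4) ∈ E(G2) ✓
  (3,7) → (φ(3),φ(7)) = (0,6) ∈ E(G2) ✓
  (3,8) → (φ(3),φ(8)) = (0,2) ∈ E(G2) ✓
  (4,5) → (φ(4),φ(5)) = (1,8) ∈ E(G2) ✓
  (4,7) → (φ(4),φ(7)) = (6,8) ∈ E(G2) ✓
  (5,7) → (φ(5),φ(7)) = (1,6) ∈ E(G2) ✓
  (5,8) → (φ(5),φ(8)) = (1,2) ∈ E(G2) ✓
  (6,7) → (φ(6),φ(7)) = (4,6) ∈ E(G2) ✓
  (7,8) → (φ(7),φ(8)) = (2,6) ∈ E(G2) ✓
All 23 edges of G1 map to edges of G2, and |E(G1)| = |E(G2)| = 23, so φ is a bijection on edges as well as vertices. Hence G1 ≅ G2.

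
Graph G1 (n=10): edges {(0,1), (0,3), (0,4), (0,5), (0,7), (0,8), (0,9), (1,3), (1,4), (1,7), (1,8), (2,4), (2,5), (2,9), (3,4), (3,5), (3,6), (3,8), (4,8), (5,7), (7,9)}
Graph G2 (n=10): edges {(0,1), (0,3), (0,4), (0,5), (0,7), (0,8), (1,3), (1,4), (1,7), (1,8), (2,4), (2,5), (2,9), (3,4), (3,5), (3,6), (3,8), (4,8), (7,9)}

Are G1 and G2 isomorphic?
No, not isomorphic

The graphs are NOT isomorphic.

Counting edges: G1 has 21 edge(s); G2 has 19 edge(s).
Edge count is an isomorphism invariant (a bijection on vertices induces a bijection on edges), so differing edge counts rule out isomorphism.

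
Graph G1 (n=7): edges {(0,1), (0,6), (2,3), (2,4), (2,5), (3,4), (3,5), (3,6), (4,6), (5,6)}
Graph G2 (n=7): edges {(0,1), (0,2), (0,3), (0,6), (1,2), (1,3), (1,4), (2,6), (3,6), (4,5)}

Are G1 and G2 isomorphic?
Yes, isomorphic

The graphs are isomorphic.
One valid mapping φ: V(G1) → V(G2): 0→4, 1→5, 2→6, 3→0, 4→2, 5→3, 6→1

Verify φ preserves adjacency — for each edge of G1, its image is an edge of G2:
  (0,1) → (φ(0),φ(1)) = (4,5) ∈ E(G2) ✓
  (0,6) → (φ(0),φ(6)) = (1,4) ∈ E(G2) ✓
  (2,3) → (φ(2),φ(3)) = (0,6) ∈ E(G2) ✓
  (2,4) → (φ(2),φ(4)) = (2,6) ∈ E(G2) ✓
  (2,5) → (φ(2),φ(5)) = (3,6) ∈ E(G2) ✓
  (3,4) → (φ(3),φ(4)) = (0,2) ∈ E(G2) ✓
  (3,5) → (φ(3),φ(5)) = (0,3) ∈ E(G2) ✓
  (3,6) → (φ(3),φ(6)) = (0,1) ∈ E(G2) ✓
  (4,6) → (φ(4),φ(6)) = (1,2) ∈ E(G2) ✓
  (5,6) → (φ(5),φ(6)) = (1,3) ∈ E(G2) ✓
All 10 edges of G1 map to edges of G2, and |E(G1)| = |E(G2)| = 10, so φ is a bijection on edges as well as vertices. Hence G1 ≅ G2.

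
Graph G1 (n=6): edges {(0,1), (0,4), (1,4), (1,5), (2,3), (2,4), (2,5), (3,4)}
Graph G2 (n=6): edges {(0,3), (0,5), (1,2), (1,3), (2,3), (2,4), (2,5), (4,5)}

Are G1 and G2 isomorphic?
Yes, isomorphic

The graphs are isomorphic.
One valid mapping φ: V(G1) → V(G2): 0→4, 1→5, 2→3, 3→1, 4→2, 5→0

Verify φ preserves adjacency — for each edge of G1, its image is an edge of G2:
  (0,1) → (φ(0),φ(1)) = (4,5) ∈ E(G2) ✓
  (0,4) → (φ(0),φ(4)) = (2,4) ∈ E(G2) ✓
  (1,4) → (φ(1),φ(4)) = (2,5) ∈ E(G2) ✓
  (1,5) → (φ(1),φ(5)) = (0,5) ∈ E(G2) ✓
  (2,3) → (φ(2),φ(3)) = (1,3) ∈ E(G2) ✓
  (2,4) → (φ(2),φ(4)) = (2,3) ∈ E(G2) ✓
  (2,5) → (φ(2),φ(5)) = (0,3) ∈ E(G2) ✓
  (3,4) → (φ(3),φ(4)) = (1,2) ∈ E(G2) ✓
All 8 edges of G1 map to edges of G2, and |E(G1)| = |E(G2)| = 8, so φ is a bijection on edges as well as vertices. Hence G1 ≅ G2.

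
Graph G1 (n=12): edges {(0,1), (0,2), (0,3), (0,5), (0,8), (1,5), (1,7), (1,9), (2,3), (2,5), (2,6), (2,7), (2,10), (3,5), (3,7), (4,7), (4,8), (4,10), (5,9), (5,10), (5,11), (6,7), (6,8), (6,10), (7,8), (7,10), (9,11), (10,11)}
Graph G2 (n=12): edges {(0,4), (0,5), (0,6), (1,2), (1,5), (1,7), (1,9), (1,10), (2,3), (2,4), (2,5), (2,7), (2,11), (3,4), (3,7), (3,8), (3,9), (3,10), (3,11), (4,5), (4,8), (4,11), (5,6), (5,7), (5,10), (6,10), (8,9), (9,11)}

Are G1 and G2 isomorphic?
Yes, isomorphic

The graphs are isomorphic.
One valid mapping φ: V(G1) → V(G2): 0→1, 1→10, 2→2, 3→7, 4→8, 5→5, 6→11, 7→3, 8→9, 9→6, 10→4, 11→0

Verify φ preserves adjacency — for each edge of G1, its image is an edge of G2:
  (0,1) → (φ(0),φ(1)) = (1,10) ∈ E(G2) ✓
  (0,2) → (φ(0),φ(2)) = (1,2) ∈ E(G2) ✓
  (0,3) → (φ(0),φ(3)) = (1,7) ∈ E(G2) ✓
  (0,5) → (φ(0),φ(5)) = (1,5) ∈ E(G2) ✓
  (0,8) → (φ(0),φ(8)) = (1,9) ∈ E(G2) ✓
  (1,5) → (φ(1),φ(5)) = (5,10) ∈ E(G2) ✓
  (1,7) → (φ(1),φ(7)) = (3,10) ∈ E(G2) ✓
  (1,9) → (φ(1),φ(9)) = (6,10) ∈ E(G2) ✓
  (2,3) → (φ(2),φ(3)) = (2,7) ∈ E(G2) ✓
  (2,5) → (φ(2),φ(5)) = (2,5) ∈ E(G2) ✓
  (2,6) → (φ(2),φ(6)) = (2,11) ∈ E(G2) ✓
  (2,7) → (φ(2),φ(7)) = (2,3) ∈ E(G2) ✓
  (2,10) → (φ(2),φ(10)) = (2,4) ∈ E(G2) ✓
  (3,5) → (φ(3),φ(5)) = (5,7) ∈ E(G2) ✓
  (3,7) → (φ(3),φ(7)) = (3,7) ∈ E(G2) ✓
  (4,7) → (φ(4),φ(7)) = (3,8) ∈ E(G2) ✓
  (4,8) → (φ(4),φ(8)) = (8,9) ∈ E(G2) ✓
  (4,10) → (φ(4),φ(10)) = (4,8) ∈ E(G2) ✓
  (5,9) → (φ(5),φ(9)) = (5,6) ∈ E(G2) ✓
  (5,10) → (φ(5),φ(10)) = (4,5) ∈ E(G2) ✓
  (5,11) → (φ(5),φ(11)) = (0,5) ∈ E(G2) ✓
  (6,7) → (φ(6),φ(7)) = (3,11) ∈ E(G2) ✓
  (6,8) → (φ(6),φ(8)) = (9,11) ∈ E(G2) ✓
  (6,10) → (φ(6),φ(10)) = (4,11) ∈ E(G2) ✓
  (7,8) → (φ(7),φ(8)) = (3,9) ∈ E(G2) ✓
  (7,10) → (φ(7),φ(10)) = (3,4) ∈ E(G2) ✓
  (9,11) → (φ(9),φ(11)) = (0,6) ∈ E(G2) ✓
  (10,11) → (φ(10),φ(11)) = (0,4) ∈ E(G2) ✓
All 28 edges of G1 map to edges of G2, and |E(G1)| = |E(G2)| = 28, so φ is a bijection on edges as well as vertices. Hence G1 ≅ G2.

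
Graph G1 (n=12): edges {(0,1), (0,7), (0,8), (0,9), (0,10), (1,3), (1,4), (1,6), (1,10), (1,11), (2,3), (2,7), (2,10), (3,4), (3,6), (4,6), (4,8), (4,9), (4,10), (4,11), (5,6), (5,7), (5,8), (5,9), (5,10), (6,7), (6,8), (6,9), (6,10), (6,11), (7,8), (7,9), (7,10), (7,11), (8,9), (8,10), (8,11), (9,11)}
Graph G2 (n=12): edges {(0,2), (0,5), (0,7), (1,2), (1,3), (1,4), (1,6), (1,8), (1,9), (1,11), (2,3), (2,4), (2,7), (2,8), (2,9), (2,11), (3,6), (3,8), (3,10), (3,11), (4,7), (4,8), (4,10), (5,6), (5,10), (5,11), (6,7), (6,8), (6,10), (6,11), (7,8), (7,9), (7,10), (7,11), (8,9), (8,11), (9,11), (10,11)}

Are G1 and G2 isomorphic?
Yes, isomorphic

The graphs are isomorphic.
One valid mapping φ: V(G1) → V(G2): 0→4, 1→10, 2→0, 3→5, 4→6, 5→9, 6→11, 7→2, 8→8, 9→1, 10→7, 11→3

Verify φ preserves adjacency — for each edge of G1, its image is an edge of G2:
  (0,1) → (φ(0),φ(1)) = (4,10) ∈ E(G2) ✓
  (0,7) → (φ(0),φ(7)) = (2,4) ∈ E(G2) ✓
  (0,8) → (φ(0),φ(8)) = (4,8) ∈ E(G2) ✓
  (0,9) → (φ(0),φ(9)) = (1,4) ∈ E(G2) ✓
  (0,10) → (φ(0),φ(10)) = (4,7) ∈ E(G2) ✓
  (1,3) → (φ(1),φ(3)) = (5,10) ∈ E(G2) ✓
  (1,4) → (φ(1),φ(4)) = (6,10) ∈ E(G2) ✓
  (1,6) → (φ(1),φ(6)) = (10,11) ∈ E(G2) ✓
  (1,10) → (φ(1),φ(10)) = (7,10) ∈ E(G2) ✓
  (1,11) → (φ(1),φ(11)) = (3,10) ∈ E(G2) ✓
  (2,3) → (φ(2),φ(3)) = (0,5) ∈ E(G2) ✓
  (2,7) → (φ(2),φ(7)) = (0,2) ∈ E(G2) ✓
  (2,10) → (φ(2),φ(10)) = (0,7) ∈ E(G2) ✓
  (3,4) → (φ(3),φ(4)) = (5,6) ∈ E(G2) ✓
  (3,6) → (φ(3),φ(6)) = (5,11) ∈ E(G2) ✓
  (4,6) → (φ(4),φ(6)) = (6,11) ∈ E(G2) ✓
  (4,8) → (φ(4),φ(8)) = (6,8) ∈ E(G2) ✓
  (4,9) → (φ(4),φ(9)) = (1,6) ∈ E(G2) ✓
  (4,10) → (φ(4),φ(10)) = (6,7) ∈ E(G2) ✓
  (4,11) → (φ(4),φ(11)) = (3,6) ∈ E(G2) ✓
  (5,6) → (φ(5),φ(6)) = (9,11) ∈ E(G2) ✓
  (5,7) → (φ(5),φ(7)) = (2,9) ∈ E(G2) ✓
  (5,8) → (φ(5),φ(8)) = (8,9) ∈ E(G2) ✓
  (5,9) → (φ(5),φ(9)) = (1,9) ∈ E(G2) ✓
  (5,10) → (φ(5),φ(10)) = (7,9) ∈ E(G2) ✓
  (6,7) → (φ(6),φ(7)) = (2,11) ∈ E(G2) ✓
  (6,8) → (φ(6),φ(8)) = (8,11) ∈ E(G2) ✓
  (6,9) → (φ(6),φ(9)) = (1,11) ∈ E(G2) ✓
  (6,10) → (φ(6),φ(10)) = (7,11) ∈ E(G2) ✓
  (6,11) → (φ(6),φ(11)) = (3,11) ∈ E(G2) ✓
  (7,8) → (φ(7),φ(8)) = (2,8) ∈ E(G2) ✓
  (7,9) → (φ(7),φ(9)) = (1,2) ∈ E(G2) ✓
  (7,10) → (φ(7),φ(10)) = (2,7) ∈ E(G2) ✓
  (7,11) → (φ(7),φ(11)) = (2,3) ∈ E(G2) ✓
  (8,9) → (φ(8),φ(9)) = (1,8) ∈ E(G2) ✓
  (8,10) → (φ(8),φ(10)) = (7,8) ∈ E(G2) ✓
  (8,11) → (φ(8),φ(11)) = (3,8) ∈ E(G2) ✓
  (9,11) → (φ(9),φ(11)) = (1,3) ∈ E(G2) ✓
All 38 edges of G1 map to edges of G2, and |E(G1)| = |E(G2)| = 38, so φ is a bijection on edges as well as vertices. Hence G1 ≅ G2.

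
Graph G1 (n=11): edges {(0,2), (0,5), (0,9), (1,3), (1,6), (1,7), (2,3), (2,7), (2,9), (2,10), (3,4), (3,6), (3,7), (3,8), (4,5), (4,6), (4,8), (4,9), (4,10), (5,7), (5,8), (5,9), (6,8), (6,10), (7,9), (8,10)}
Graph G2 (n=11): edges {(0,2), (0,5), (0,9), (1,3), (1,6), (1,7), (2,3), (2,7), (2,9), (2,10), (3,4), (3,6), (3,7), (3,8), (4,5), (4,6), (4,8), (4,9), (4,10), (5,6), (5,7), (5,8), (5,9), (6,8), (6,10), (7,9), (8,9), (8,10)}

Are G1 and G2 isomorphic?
No, not isomorphic

The graphs are NOT isomorphic.

Counting edges: G1 has 26 edge(s); G2 has 28 edge(s).
Edge count is an isomorphism invariant (a bijection on vertices induces a bijection on edges), so differing edge counts rule out isomorphism.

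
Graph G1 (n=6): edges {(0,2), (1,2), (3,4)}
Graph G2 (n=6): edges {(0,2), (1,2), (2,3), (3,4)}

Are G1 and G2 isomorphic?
No, not isomorphic

The graphs are NOT isomorphic.

Counting edges: G1 has 3 edge(s); G2 has 4 edge(s).
Edge count is an isomorphism invariant (a bijection on vertices induces a bijection on edges), so differing edge counts rule out isomorphism.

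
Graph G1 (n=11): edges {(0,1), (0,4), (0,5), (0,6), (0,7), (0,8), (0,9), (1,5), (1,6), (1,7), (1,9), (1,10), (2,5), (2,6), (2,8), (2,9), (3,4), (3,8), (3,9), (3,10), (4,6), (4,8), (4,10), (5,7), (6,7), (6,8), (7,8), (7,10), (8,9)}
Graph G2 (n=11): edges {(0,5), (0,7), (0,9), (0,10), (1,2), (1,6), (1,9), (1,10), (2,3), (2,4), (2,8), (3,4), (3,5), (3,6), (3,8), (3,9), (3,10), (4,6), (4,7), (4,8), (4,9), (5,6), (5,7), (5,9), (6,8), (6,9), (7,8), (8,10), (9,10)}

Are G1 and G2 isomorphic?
Yes, isomorphic

The graphs are isomorphic.
One valid mapping φ: V(G1) → V(G2): 0→3, 1→8, 2→1, 3→0, 4→5, 5→2, 6→6, 7→4, 8→9, 9→10, 10→7

Verify φ preserves adjacency — for each edge of G1, its image is an edge of G2:
  (0,1) → (φ(0),φ(1)) = (3,8) ∈ E(G2) ✓
  (0,4) → (φ(0),φ(4)) = (3,5) ∈ E(G2) ✓
  (0,5) → (φ(0),φ(5)) = (2,3) ∈ E(G2) ✓
  (0,6) → (φ(0),φ(6)) = (3,6) ∈ E(G2) ✓
  (0,7) → (φ(0),φ(7)) = (3,4) ∈ E(G2) ✓
  (0,8) → (φ(0),φ(8)) = (3,9) ∈ E(G2) ✓
  (0,9) → (φ(0),φ(9)) = (3,10) ∈ E(G2) ✓
  (1,5) → (φ(1),φ(5)) = (2,8) ∈ E(G2) ✓
  (1,6) → (φ(1),φ(6)) = (6,8) ∈ E(G2) ✓
  (1,7) → (φ(1),φ(7)) = (4,8) ∈ E(G2) ✓
  (1,9) → (φ(1),φ(9)) = (8,10) ∈ E(G2) ✓
  (1,10) → (φ(1),φ(10)) = (7,8) ∈ E(G2) ✓
  (2,5) → (φ(2),φ(5)) = (1,2) ∈ E(G2) ✓
  (2,6) → (φ(2),φ(6)) = (1,6) ∈ E(G2) ✓
  (2,8) → (φ(2),φ(8)) = (1,9) ∈ E(G2) ✓
  (2,9) → (φ(2),φ(9)) = (1,10) ∈ E(G2) ✓
  (3,4) → (φ(3),φ(4)) = (0,5) ∈ E(G2) ✓
  (3,8) → (φ(3),φ(8)) = (0,9) ∈ E(G2) ✓
  (3,9) → (φ(3),φ(9)) = (0,10) ∈ E(G2) ✓
  (3,10) → (φ(3),φ(10)) = (0,7) ∈ E(G2) ✓
  (4,6) → (φ(4),φ(6)) = (5,6) ∈ E(G2) ✓
  (4,8) → (φ(4),φ(8)) = (5,9) ∈ E(G2) ✓
  (4,10) → (φ(4),φ(10)) = (5,7) ∈ E(G2) ✓
  (5,7) → (φ(5),φ(7)) = (2,4) ∈ E(G2) ✓
  (6,7) → (φ(6),φ(7)) = (4,6) ∈ E(G2) ✓
  (6,8) → (φ(6),φ(8)) = (6,9) ∈ E(G2) ✓
  (7,8) → (φ(7),φ(8)) = (4,9) ∈ E(G2) ✓
  (7,10) → (φ(7),φ(10)) = (4,7) ∈ E(G2) ✓
  (8,9) → (φ(8),φ(9)) = (9,10) ∈ E(G2) ✓
All 29 edges of G1 map to edges of G2, and |E(G1)| = |E(G2)| = 29, so φ is a bijection on edges as well as vertices. Hence G1 ≅ G2.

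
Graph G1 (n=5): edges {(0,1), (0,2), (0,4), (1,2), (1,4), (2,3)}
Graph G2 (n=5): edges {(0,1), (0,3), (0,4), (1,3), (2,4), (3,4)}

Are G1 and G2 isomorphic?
Yes, isomorphic

The graphs are isomorphic.
One valid mapping φ: V(G1) → V(G2): 0→0, 1→3, 2→4, 3→2, 4→1

Verify φ preserves adjacency — for each edge of G1, its image is an edge of G2:
  (0,1) → (φ(0),φ(1)) = (0,3) ∈ E(G2) ✓
  (0,2) → (φ(0),φ(2)) = (0,4) ∈ E(G2) ✓
  (0,4) → (φ(0),φ(4)) = (0,1) ∈ E(G2) ✓
  (1,2) → (φ(1),φ(2)) = (3,4) ∈ E(G2) ✓
  (1,4) → (φ(1),φ(4)) = (1,3) ∈ E(G2) ✓
  (2,3) → (φ(2),φ(3)) = (2,4) ∈ E(G2) ✓
All 6 edges of G1 map to edges of G2, and |E(G1)| = |E(G2)| = 6, so φ is a bijection on edges as well as vertices. Hence G1 ≅ G2.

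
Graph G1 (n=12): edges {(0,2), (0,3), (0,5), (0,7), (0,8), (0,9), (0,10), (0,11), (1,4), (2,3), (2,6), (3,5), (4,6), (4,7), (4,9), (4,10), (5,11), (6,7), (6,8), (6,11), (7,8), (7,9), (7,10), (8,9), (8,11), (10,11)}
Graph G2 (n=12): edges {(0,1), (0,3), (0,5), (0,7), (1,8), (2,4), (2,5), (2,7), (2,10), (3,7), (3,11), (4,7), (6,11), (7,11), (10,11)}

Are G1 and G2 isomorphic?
No, not isomorphic

The graphs are NOT isomorphic.

Connected components of G1: 1 component(s) with vertex sets [[0, 1, 2, 3, 4, 5, 6, 7, 8, 9, 10, 11]], sizes [12].
Connected components of G2: 2 component(s) with vertex sets [[9], [0, 1, 2, 3, 4, 5, 6, 7, 8, 10, 11]], sizes [1, 11].
The number of connected components (and the multiset of component sizes) is an isomorphism invariant — an isomorphism maps each component of G1 bijectively onto a component of G2. Since G1 has 1 component(s) and G2 has 2, they cannot be isomorphic.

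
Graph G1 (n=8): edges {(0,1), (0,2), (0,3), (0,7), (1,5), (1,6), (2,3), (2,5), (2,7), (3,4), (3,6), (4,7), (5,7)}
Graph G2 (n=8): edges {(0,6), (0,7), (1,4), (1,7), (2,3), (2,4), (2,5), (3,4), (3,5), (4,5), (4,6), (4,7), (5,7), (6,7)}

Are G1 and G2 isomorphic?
No, not isomorphic

The graphs are NOT isomorphic.

Degrees in G1: deg(0)=4, deg(1)=3, deg(2)=4, deg(3)=4, deg(4)=2, deg(5)=3, deg(6)=2, deg(7)=4.
Sorted degree sequence of G1: [4, 4, 4, 4, 3, 3, 2, 2].
Degrees in G2: deg(0)=2, deg(1)=2, deg(2)=3, deg(3)=3, deg(4)=6, deg(5)=4, deg(6)=3, deg(7)=5.
Sorted degree sequence of G2: [6, 5, 4, 3, 3, 3, 2, 2].
The (sorted) degree sequence is an isomorphism invariant, so since G1 and G2 have different degree sequences they cannot be isomorphic.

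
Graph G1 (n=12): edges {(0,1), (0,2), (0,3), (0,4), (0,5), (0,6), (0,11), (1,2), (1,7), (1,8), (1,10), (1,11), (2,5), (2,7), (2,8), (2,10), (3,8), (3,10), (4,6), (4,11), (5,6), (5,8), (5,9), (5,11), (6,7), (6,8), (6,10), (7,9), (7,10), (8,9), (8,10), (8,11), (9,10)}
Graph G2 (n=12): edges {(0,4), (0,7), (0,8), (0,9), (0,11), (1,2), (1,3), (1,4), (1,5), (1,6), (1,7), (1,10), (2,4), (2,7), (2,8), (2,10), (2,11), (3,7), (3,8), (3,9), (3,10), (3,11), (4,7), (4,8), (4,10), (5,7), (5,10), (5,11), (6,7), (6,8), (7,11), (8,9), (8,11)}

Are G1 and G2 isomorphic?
Yes, isomorphic

The graphs are isomorphic.
One valid mapping φ: V(G1) → V(G2): 0→8, 1→4, 2→2, 3→6, 4→9, 5→11, 6→3, 7→10, 8→7, 9→5, 10→1, 11→0

Verify φ preserves adjacency — for each edge of G1, its image is an edge of G2:
  (0,1) → (φ(0),φ(1)) = (4,8) ∈ E(G2) ✓
  (0,2) → (φ(0),φ(2)) = (2,8) ∈ E(G2) ✓
  (0,3) → (φ(0),φ(3)) = (6,8) ∈ E(G2) ✓
  (0,4) → (φ(0),φ(4)) = (8,9) ∈ E(G2) ✓
  (0,5) → (φ(0),φ(5)) = (8,11) ∈ E(G2) ✓
  (0,6) → (φ(0),φ(6)) = (3,8) ∈ E(G2) ✓
  (0,11) → (φ(0),φ(11)) = (0,8) ∈ E(G2) ✓
  (1,2) → (φ(1),φ(2)) = (2,4) ∈ E(G2) ✓
  (1,7) → (φ(1),φ(7)) = (4,10) ∈ E(G2) ✓
  (1,8) → (φ(1),φ(8)) = (4,7) ∈ E(G2) ✓
  (1,10) → (φ(1),φ(10)) = (1,4) ∈ E(G2) ✓
  (1,11) → (φ(1),φ(11)) = (0,4) ∈ E(G2) ✓
  (2,5) → (φ(2),φ(5)) = (2,11) ∈ E(G2) ✓
  (2,7) → (φ(2),φ(7)) = (2,10) ∈ E(G2) ✓
  (2,8) → (φ(2),φ(8)) = (2,7) ∈ E(G2) ✓
  (2,10) → (φ(2),φ(10)) = (1,2) ∈ E(G2) ✓
  (3,8) → (φ(3),φ(8)) = (6,7) ∈ E(G2) ✓
  (3,10) → (φ(3),φ(10)) = (1,6) ∈ E(G2) ✓
  (4,6) → (φ(4),φ(6)) = (3,9) ∈ E(G2) ✓
  (4,11) → (φ(4),φ(11)) = (0,9) ∈ E(G2) ✓
  (5,6) → (φ(5),φ(6)) = (3,11) ∈ E(G2) ✓
  (5,8) → (φ(5),φ(8)) = (7,11) ∈ E(G2) ✓
  (5,9) → (φ(5),φ(9)) = (5,11) ∈ E(G2) ✓
  (5,11) → (φ(5),φ(11)) = (0,11) ∈ E(G2) ✓
  (6,7) → (φ(6),φ(7)) = (3,10) ∈ E(G2) ✓
  (6,8) → (φ(6),φ(8)) = (3,7) ∈ E(G2) ✓
  (6,10) → (φ(6),φ(10)) = (1,3) ∈ E(G2) ✓
  (7,9) → (φ(7),φ(9)) = (5,10) ∈ E(G2) ✓
  (7,10) → (φ(7),φ(10)) = (1,10) ∈ E(G2) ✓
  (8,9) → (φ(8),φ(9)) = (5,7) ∈ E(G2) ✓
  (8,10) → (φ(8),φ(10)) = (1,7) ∈ E(G2) ✓
  (8,11) → (φ(8),φ(11)) = (0,7) ∈ E(G2) ✓
  (9,10) → (φ(9),φ(10)) = (1,5) ∈ E(G2) ✓
All 33 edges of G1 map to edges of G2, and |E(G1)| = |E(G2)| = 33, so φ is a bijection on edges as well as vertices. Hence G1 ≅ G2.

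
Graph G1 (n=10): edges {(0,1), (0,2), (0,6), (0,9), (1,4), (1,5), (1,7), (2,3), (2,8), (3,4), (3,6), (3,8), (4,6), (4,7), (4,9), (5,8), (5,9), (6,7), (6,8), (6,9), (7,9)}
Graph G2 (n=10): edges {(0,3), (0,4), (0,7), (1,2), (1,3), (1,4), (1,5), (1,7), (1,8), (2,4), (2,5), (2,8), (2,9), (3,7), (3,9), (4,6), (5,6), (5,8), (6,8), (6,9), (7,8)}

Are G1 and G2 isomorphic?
Yes, isomorphic

The graphs are isomorphic.
One valid mapping φ: V(G1) → V(G2): 0→4, 1→6, 2→0, 3→7, 4→8, 5→9, 6→1, 7→5, 8→3, 9→2

Verify φ preserves adjacency — for each edge of G1, its image is an edge of G2:
  (0,1) → (φ(0),φ(1)) = (4,6) ∈ E(G2) ✓
  (0,2) → (φ(0),φ(2)) = (0,4) ∈ E(G2) ✓
  (0,6) → (φ(0),φ(6)) = (1,4) ∈ E(G2) ✓
  (0,9) → (φ(0),φ(9)) = (2,4) ∈ E(G2) ✓
  (1,4) → (φ(1),φ(4)) = (6,8) ∈ E(G2) ✓
  (1,5) → (φ(1),φ(5)) = (6,9) ∈ E(G2) ✓
  (1,7) → (φ(1),φ(7)) = (5,6) ∈ E(G2) ✓
  (2,3) → (φ(2),φ(3)) = (0,7) ∈ E(G2) ✓
  (2,8) → (φ(2),φ(8)) = (0,3) ∈ E(G2) ✓
  (3,4) → (φ(3),φ(4)) = (7,8) ∈ E(G2) ✓
  (3,6) → (φ(3),φ(6)) = (1,7) ∈ E(G2) ✓
  (3,8) → (φ(3),φ(8)) = (3,7) ∈ E(G2) ✓
  (4,6) → (φ(4),φ(6)) = (1,8) ∈ E(G2) ✓
  (4,7) → (φ(4),φ(7)) = (5,8) ∈ E(G2) ✓
  (4,9) → (φ(4),φ(9)) = (2,8) ∈ E(G2) ✓
  (5,8) → (φ(5),φ(8)) = (3,9) ∈ E(G2) ✓
  (5,9) → (φ(5),φ(9)) = (2,9) ∈ E(G2) ✓
  (6,7) → (φ(6),φ(7)) = (1,5) ∈ E(G2) ✓
  (6,8) → (φ(6),φ(8)) = (1,3) ∈ E(G2) ✓
  (6,9) → (φ(6),φ(9)) = (1,2) ∈ E(G2) ✓
  (7,9) → (φ(7),φ(9)) = (2,5) ∈ E(G2) ✓
All 21 edges of G1 map to edges of G2, and |E(G1)| = |E(G2)| = 21, so φ is a bijection on edges as well as vertices. Hence G1 ≅ G2.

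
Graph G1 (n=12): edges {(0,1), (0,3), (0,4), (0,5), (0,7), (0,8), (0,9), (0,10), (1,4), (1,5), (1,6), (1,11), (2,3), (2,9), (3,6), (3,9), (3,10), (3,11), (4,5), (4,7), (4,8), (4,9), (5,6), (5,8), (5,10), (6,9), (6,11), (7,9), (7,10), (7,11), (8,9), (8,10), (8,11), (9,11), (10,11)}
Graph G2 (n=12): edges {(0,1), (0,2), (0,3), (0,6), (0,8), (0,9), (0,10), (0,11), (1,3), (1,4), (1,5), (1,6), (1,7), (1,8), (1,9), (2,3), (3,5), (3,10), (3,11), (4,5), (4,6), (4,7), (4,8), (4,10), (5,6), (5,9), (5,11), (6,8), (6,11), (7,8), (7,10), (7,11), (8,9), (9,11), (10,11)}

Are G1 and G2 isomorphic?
Yes, isomorphic

The graphs are isomorphic.
One valid mapping φ: V(G1) → V(G2): 0→1, 1→7, 2→2, 3→3, 4→8, 5→4, 6→10, 7→9, 8→6, 9→0, 10→5, 11→11

Verify φ preserves adjacency — for each edge of G1, its image is an edge of G2:
  (0,1) → (φ(0),φ(1)) = (1,7) ∈ E(G2) ✓
  (0,3) → (φ(0),φ(3)) = (1,3) ∈ E(G2) ✓
  (0,4) → (φ(0),φ(4)) = (1,8) ∈ E(G2) ✓
  (0,5) → (φ(0),φ(5)) = (1,4) ∈ E(G2) ✓
  (0,7) → (φ(0),φ(7)) = (1,9) ∈ E(G2) ✓
  (0,8) → (φ(0),φ(8)) = (1,6) ∈ E(G2) ✓
  (0,9) → (φ(0),φ(9)) = (0,1) ∈ E(G2) ✓
  (0,10) → (φ(0),φ(10)) = (1,5) ∈ E(G2) ✓
  (1,4) → (φ(1),φ(4)) = (7,8) ∈ E(G2) ✓
  (1,5) → (φ(1),φ(5)) = (4,7) ∈ E(G2) ✓
  (1,6) → (φ(1),φ(6)) = (7,10) ∈ E(G2) ✓
  (1,11) → (φ(1),φ(11)) = (7,11) ∈ E(G2) ✓
  (2,3) → (φ(2),φ(3)) = (2,3) ∈ E(G2) ✓
  (2,9) → (φ(2),φ(9)) = (0,2) ∈ E(G2) ✓
  (3,6) → (φ(3),φ(6)) = (3,10) ∈ E(G2) ✓
  (3,9) → (φ(3),φ(9)) = (0,3) ∈ E(G2) ✓
  (3,10) → (φ(3),φ(10)) = (3,5) ∈ E(G2) ✓
  (3,11) → (φ(3),φ(11)) = (3,11) ∈ E(G2) ✓
  (4,5) → (φ(4),φ(5)) = (4,8) ∈ E(G2) ✓
  (4,7) → (φ(4),φ(7)) = (8,9) ∈ E(G2) ✓
  (4,8) → (φ(4),φ(8)) = (6,8) ∈ E(G2) ✓
  (4,9) → (φ(4),φ(9)) = (0,8) ∈ E(G2) ✓
  (5,6) → (φ(5),φ(6)) = (4,10) ∈ E(G2) ✓
  (5,8) → (φ(5),φ(8)) = (4,6) ∈ E(G2) ✓
  (5,10) → (φ(5),φ(10)) = (4,5) ∈ E(G2) ✓
  (6,9) → (φ(6),φ(9)) = (0,10) ∈ E(G2) ✓
  (6,11) → (φ(6),φ(11)) = (10,11) ∈ E(G2) ✓
  (7,9) → (φ(7),φ(9)) = (0,9) ∈ E(G2) ✓
  (7,10) → (φ(7),φ(10)) = (5,9) ∈ E(G2) ✓
  (7,11) → (φ(7),φ(11)) = (9,11) ∈ E(G2) ✓
  (8,9) → (φ(8),φ(9)) = (0,6) ∈ E(G2) ✓
  (8,10) → (φ(8),φ(10)) = (5,6) ∈ E(G2) ✓
  (8,11) → (φ(8),φ(11)) = (6,11) ∈ E(G2) ✓
  (9,11) → (φ(9),φ(11)) = (0,11) ∈ E(G2) ✓
  (10,11) → (φ(10),φ(11)) = (5,11) ∈ E(G2) ✓
All 35 edges of G1 map to edges of G2, and |E(G1)| = |E(G2)| = 35, so φ is a bijection on edges as well as vertices. Hence G1 ≅ G2.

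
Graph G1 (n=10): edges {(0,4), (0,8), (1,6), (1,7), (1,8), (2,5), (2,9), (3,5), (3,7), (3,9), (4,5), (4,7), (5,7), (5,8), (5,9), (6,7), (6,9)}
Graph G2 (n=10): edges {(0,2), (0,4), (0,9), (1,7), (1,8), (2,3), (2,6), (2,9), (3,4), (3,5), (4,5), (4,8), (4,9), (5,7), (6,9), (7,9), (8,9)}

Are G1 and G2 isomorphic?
Yes, isomorphic

The graphs are isomorphic.
One valid mapping φ: V(G1) → V(G2): 0→1, 1→5, 2→6, 3→0, 4→8, 5→9, 6→3, 7→4, 8→7, 9→2

Verify φ preserves adjacency — for each edge of G1, its image is an edge of G2:
  (0,4) → (φ(0),φ(4)) = (1,8) ∈ E(G2) ✓
  (0,8) → (φ(0),φ(8)) = (1,7) ∈ E(G2) ✓
  (1,6) → (φ(1),φ(6)) = (3,5) ∈ E(G2) ✓
  (1,7) → (φ(1),φ(7)) = (4,5) ∈ E(G2) ✓
  (1,8) → (φ(1),φ(8)) = (5,7) ∈ E(G2) ✓
  (2,5) → (φ(2),φ(5)) = (6,9) ∈ E(G2) ✓
  (2,9) → (φ(2),φ(9)) = (2,6) ∈ E(G2) ✓
  (3,5) → (φ(3),φ(5)) = (0,9) ∈ E(G2) ✓
  (3,7) → (φ(3),φ(7)) = (0,4) ∈ E(G2) ✓
  (3,9) → (φ(3),φ(9)) = (0,2) ∈ E(G2) ✓
  (4,5) → (φ(4),φ(5)) = (8,9) ∈ E(G2) ✓
  (4,7) → (φ(4),φ(7)) = (4,8) ∈ E(G2) ✓
  (5,7) → (φ(5),φ(7)) = (4,9) ∈ E(G2) ✓
  (5,8) → (φ(5),φ(8)) = (7,9) ∈ E(G2) ✓
  (5,9) → (φ(5),φ(9)) = (2,9) ∈ E(G2) ✓
  (6,7) → (φ(6),φ(7)) = (3,4) ∈ E(G2) ✓
  (6,9) → (φ(6),φ(9)) = (2,3) ∈ E(G2) ✓
All 17 edges of G1 map to edges of G2, and |E(G1)| = |E(G2)| = 17, so φ is a bijection on edges as well as vertices. Hence G1 ≅ G2.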